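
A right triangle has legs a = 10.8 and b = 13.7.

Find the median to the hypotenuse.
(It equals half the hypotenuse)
Hypotenuse c = √(a² + b²) = √(116.64 + 187.69) = √304.33 ≈ 17.4451
Median to hypotenuse = c/2 ≈ 17.4451/2 ≈ 8.72253

Median = 8.723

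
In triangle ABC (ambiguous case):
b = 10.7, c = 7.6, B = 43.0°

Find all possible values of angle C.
b/sin(B) = c/sin(C)  ⇒  sin(C) = c·sin(B)/b = 7.6·sin(43.0°)/10.7
sin(43.0°) ≈ 0.681998
sin(C) ≈ 7.6·0.681998/10.7 ≈ 5.18319/10.7 ≈ 0.48441
Candidate 1: C₁ = arcsin(0.48441) ≈ 28.9738°  →  A = 180° − 43.0° − 28.9738° ≈ 108.026° > 0, valid
Candidate 2: C₂ = 180° − C₁ ≈ 151.026°  →  A = 180° − 43.0° − 151.026° ≈ -14.0262° ≤ 0, not a valid triangle

C = 28.97° (one solution)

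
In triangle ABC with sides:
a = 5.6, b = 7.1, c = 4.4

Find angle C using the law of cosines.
c² = a² + b² − 2ab·cos(C)  ⇒  cos(C) = (a² + b² − c²)/(2ab)
cos(C) = (5.6² + 7.1² − 4.4²)/(2·5.6·7.1) = (31.36 + 50.41 − 19.36)/79.52 = 62.41/79.52 ≈ 0.784834
C = arccos(0.784834) ≈ 38.2947°

C = 38.29°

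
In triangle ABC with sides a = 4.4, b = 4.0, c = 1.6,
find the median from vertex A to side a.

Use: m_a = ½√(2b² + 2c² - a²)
m_a = ½√(2·4.0² + 2·1.6² − 4.4²) = ½√(2·16 + 2·2.56 − 19.36) = ½√(32 + 5.12 − 19.36) = ½√17.76
√17.76 ≈ 4.21426, so m_a ≈ 2.10713

m_a = 2.107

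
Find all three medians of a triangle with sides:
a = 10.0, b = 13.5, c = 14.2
Median formula: m_a = ½√(2b² + 2c² − a²) (and cyclically). a² = 100, b² = 182.25, c² = 201.64.
m_a = ½√(2·182.25 + 2·201.64 − 100) = ½√667.78 ≈ ½·25.8414 ≈ 12.9207
m_b = ½√(2·100 + 2·201.64 − 182.25) = ½√421.03 ≈ ½·20.519 ≈ 10.2595
m_c = ½√(2·100 + 2·182.25 − 201.64) = ½√362.86 ≈ ½·19.0489 ≈ 9.52444

m_a = 12.92, m_b = 10.26, m_c = 9.524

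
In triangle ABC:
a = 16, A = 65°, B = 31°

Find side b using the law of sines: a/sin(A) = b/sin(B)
a/sin(A) = b/sin(B)  ⇒  b = a·sin(B)/sin(A) = 16·sin(31°)/sin(65°)
sin(31°) ≈ 0.515038, sin(65°) ≈ 0.906308
b ≈ 16·0.515038/0.906308 ≈ 8.24061/0.906308 ≈ 9.09251

b = 9.093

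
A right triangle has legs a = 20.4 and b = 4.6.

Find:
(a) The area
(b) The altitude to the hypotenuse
(a) The legs are perpendicular, so Area = ½·a·b = ½·20.4·4.6 = ½·93.84 = 46.92
(b) Hypotenuse c = √(a² + b²) = √(416.16 + 21.16) = √437.32 ≈ 20.9122
    Area = ½·c·h_c  ⇒  h_c = 2·Area/c = 93.84/20.9122 ≈ 4.48733

Area = 46.92, h_c = 4.487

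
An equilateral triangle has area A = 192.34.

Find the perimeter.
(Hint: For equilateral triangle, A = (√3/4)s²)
A = (√3/4)s²  ⇒  s² = 4A/√3 = 4·192.34/√3 = 769.36/1.73205 ≈ 444.19
s ≈ √444.19 ≈ 21.0758
Perimeter = 3s ≈ 3·21.0758 ≈ 63.2275

Perimeter = 63.23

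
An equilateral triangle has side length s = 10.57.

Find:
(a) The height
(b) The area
(a) The height splits the triangle into two 30-60-90 halves: h = s·√3/2 = 10.57·1.73205/2 ≈ 18.3078/2 ≈ 9.15389
(b) Area = (√3/4)·s² = (√3/4)·10.57² = (√3/4)·111.7249 ≈ 0.433013·111.7249 ≈ 48.3783

Height = 9.154, Area = 48.38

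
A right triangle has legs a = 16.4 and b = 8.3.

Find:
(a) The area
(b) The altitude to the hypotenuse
(a) The legs are perpendicular, so Area = ½·a·b = ½·16.4·8.3 = ½·136.12 = 68.06
(b) Hypotenuse c = √(a² + b²) = √(268.96 + 68.89) = √337.85 ≈ 18.3807
    Area = ½·c·h_c  ⇒  h_c = 2·Area/c = 136.12/18.3807 ≈ 7.4056

Area = 68.06, h_c = 7.406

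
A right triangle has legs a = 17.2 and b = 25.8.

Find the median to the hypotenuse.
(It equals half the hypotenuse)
Hypotenuse c = √(a² + b²) = √(295.84 + 665.64) = √961.48 ≈ 31.0077
Median to hypotenuse = c/2 ≈ 31.0077/2 ≈ 15.5039

Median = 15.5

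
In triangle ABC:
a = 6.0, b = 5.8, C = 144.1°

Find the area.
Two sides and the included angle (SAS): A = ½·a·b·sin(C) = ½·6.0·5.8·sin(144.1°)
sin(144.1°) ≈ 0.586372
A ≈ ½·34.8·0.586372 = 17.4·0.586372 ≈ 10.2029

Area = 10.2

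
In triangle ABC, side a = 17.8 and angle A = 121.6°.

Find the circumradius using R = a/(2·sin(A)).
R = a/(2·sin(A)) = 17.8/(2·sin(121.6°))
sin(121.6°) ≈ 0.851727
R ≈ 17.8/(2·0.851727) = 17.8/1.70345 ≈ 10.4494

R = 10.45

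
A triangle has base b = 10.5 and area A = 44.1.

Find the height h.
A = ½·b·h  ⇒  h = 2A/b = 2·44.1/10.5 = 88.2/10.5 ≈ 8.4

h = 8.4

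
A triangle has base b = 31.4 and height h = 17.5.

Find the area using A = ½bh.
A = ½·b·h = ½·31.4·17.5 = ½·549.5 = 274.75

Area = 274.75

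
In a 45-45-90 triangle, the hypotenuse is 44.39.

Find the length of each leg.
In a 45-45-90 triangle hypotenuse = leg·√2, so leg = hypotenuse/√2.
Leg = 44.39/√2 ≈ 44.39/1.41421 ≈ 31.3885

Each leg = 31.39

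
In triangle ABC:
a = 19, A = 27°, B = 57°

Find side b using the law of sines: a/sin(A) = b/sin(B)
a/sin(A) = b/sin(B)  ⇒  b = a·sin(B)/sin(A) = 19·sin(57°)/sin(27°)
sin(57°) ≈ 0.838671, sin(27°) ≈ 0.45399
b ≈ 19·0.838671/0.45399 ≈ 15.9347/0.45399 ≈ 35.0993

b = 35.1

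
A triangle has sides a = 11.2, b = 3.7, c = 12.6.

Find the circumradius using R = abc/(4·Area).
First find the area with Heron's formula.
s = (11.2 + 3.7 + 12.6)/2 = 13.75
Area = √(s(s−a)(s−b)(s−c)) = √(13.75·2.55·10.05·1.15) ≈ √405.235 ≈ 20.1304
abc = 11.2·3.7·12.6 = 522.144
R = abc/(4·Area) ≈ 522.144/(4·20.1304) = 522.144/80.5218 ≈ 6.48451

R = 6.485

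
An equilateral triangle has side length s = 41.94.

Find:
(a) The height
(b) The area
(a) The height splits the triangle into two 30-60-90 halves: h = s·√3/2 = 41.94·1.73205/2 ≈ 72.6422/2 ≈ 36.3211
(b) Area = (√3/4)·s² = (√3/4)·41.94² = (√3/4)·1758.9636 ≈ 0.433013·1758.9636 ≈ 761.654

Height = 36.32, Area = 761.7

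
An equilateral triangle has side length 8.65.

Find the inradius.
r = Area/s with s the semi-perimeter.
Area = (√3/4)·8.65² = (√3/4)·74.8225 ≈ 0.433013·74.8225 ≈ 32.3991
s = 3·8.65/2 = 12.975
r ≈ 32.3991/12.975 ≈ 2.49704
(Equivalently r = side/(2√3) = 8.65/3.4641 ≈ 2.49704.)

r = 2.497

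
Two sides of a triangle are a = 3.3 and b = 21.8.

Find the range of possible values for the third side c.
Triangle inequality: |a − b| < c < a + b
|a − b| = |3.3 − 21.8| = 18.5
a + b = 3.3 + 21.8 = 25.1

18.5 < c < 25.1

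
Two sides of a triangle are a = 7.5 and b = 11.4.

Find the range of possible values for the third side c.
Triangle inequality: |a − b| < c < a + b
|a − b| = |7.5 − 11.4| = 3.9
a + b = 7.5 + 11.4 = 18.9

3.9 < c < 18.9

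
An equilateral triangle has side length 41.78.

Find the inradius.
r = Area/s with s the semi-perimeter.
Area = (√3/4)·41.78² = (√3/4)·1745.5684 ≈ 0.433013·1745.5684 ≈ 755.853
s = 3·41.78/2 = 62.67
r ≈ 755.853/62.67 ≈ 12.0608
(Equivalently r = side/(2√3) = 41.78/3.4641 ≈ 12.0608.)

r = 12.06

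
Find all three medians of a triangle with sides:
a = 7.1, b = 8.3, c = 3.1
Median formula: m_a = ½√(2b² + 2c² − a²) (and cyclically). a² = 50.41, b² = 68.89, c² = 9.61.
m_a = ½√(2·68.89 + 2·9.61 − 50.41) = ½√106.59 ≈ ½·10.3242 ≈ 5.16212
m_b = ½√(2·50.41 + 2·9.61 − 68.89) = ½√51.15 ≈ ½·7.15192 ≈ 3.57596
m_c = ½√(2·50.41 + 2·68.89 − 9.61) = ½√228.99 ≈ ½·15.1324 ≈ 7.56621

m_a = 5.162, m_b = 3.576, m_c = 7.566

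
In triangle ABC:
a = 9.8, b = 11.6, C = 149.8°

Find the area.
Two sides and the included angle (SAS): A = ½·a·b·sin(C) = ½·9.8·11.6·sin(149.8°)
sin(149.8°) ≈ 0.50302
A ≈ ½·113.68·0.50302 = 56.84·0.50302 ≈ 28.5917

Area = 28.59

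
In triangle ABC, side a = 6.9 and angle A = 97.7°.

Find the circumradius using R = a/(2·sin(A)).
R = a/(2·sin(A)) = 6.9/(2·sin(97.7°))
sin(97.7°) ≈ 0.990983
R ≈ 6.9/(2·0.990983) = 6.9/1.98197 ≈ 3.48139

R = 3.481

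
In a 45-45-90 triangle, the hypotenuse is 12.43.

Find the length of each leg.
In a 45-45-90 triangle hypotenuse = leg·√2, so leg = hypotenuse/√2.
Leg = 12.43/√2 ≈ 12.43/1.41421 ≈ 8.78934

Each leg = 8.789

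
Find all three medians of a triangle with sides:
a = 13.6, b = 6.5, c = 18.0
Median formula: m_a = ½√(2b² + 2c² − a²) (and cyclically). a² = 184.96, b² = 42.25, c² = 324.
m_a = ½√(2·42.25 + 2·324 − 184.96) = ½√547.54 ≈ ½·23.3996 ≈ 11.6998
m_b = ½√(2·184.96 + 2·324 − 42.25) = ½√975.67 ≈ ½·31.2357 ≈ 15.6179
m_c = ½√(2·184.96 + 2·42.25 − 324) = ½√130.42 ≈ ½·11.4202 ≈ 5.71008

m_a = 11.7, m_b = 15.62, m_c = 5.71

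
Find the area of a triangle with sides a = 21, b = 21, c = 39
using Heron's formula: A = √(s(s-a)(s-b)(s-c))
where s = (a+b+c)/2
s = (21 + 21 + 39)/2 = 81/2 = 40.5
s − a = 19.5, s − b = 19.5, s − c = 1.5
s(s−a)(s−b)(s−c) = 40.5·19.5·19.5·1.5 = 23100.1875
Area = √23100.1875 ≈ 151.987

s = 40.5, Area = 152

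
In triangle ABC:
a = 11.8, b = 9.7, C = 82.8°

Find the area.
Two sides and the included angle (SAS): A = ½·a·b·sin(C) = ½·11.8·9.7·sin(82.8°)
sin(82.8°) ≈ 0.992115
A ≈ ½·114.46·0.992115 = 57.23·0.992115 ≈ 56.7787

Area = 56.78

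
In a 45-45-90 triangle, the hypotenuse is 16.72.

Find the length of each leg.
In a 45-45-90 triangle hypotenuse = leg·√2, so leg = hypotenuse/√2.
Leg = 16.72/√2 ≈ 16.72/1.41421 ≈ 11.8228

Each leg = 11.82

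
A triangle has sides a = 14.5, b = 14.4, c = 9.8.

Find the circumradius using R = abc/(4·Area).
First find the area with Heron's formula.
s = (14.5 + 14.4 + 9.8)/2 = 19.35
Area = √(s(s−a)(s−b)(s−c)) = √(19.35·4.85·4.95·9.55) ≈ √4436.41 ≈ 66.6064
abc = 14.5·14.4·9.8 = 2046.24
R = abc/(4·Area) ≈ 2046.24/(4·66.6064) = 2046.24/266.425 ≈ 7.68035

R = 7.68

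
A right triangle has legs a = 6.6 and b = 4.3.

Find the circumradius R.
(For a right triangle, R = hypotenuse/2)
Hypotenuse c = √(a² + b²) = √(43.56 + 18.49) = √62.05 ≈ 7.87718
R = c/2 ≈ 7.87718/2 ≈ 3.93859

R = 3.939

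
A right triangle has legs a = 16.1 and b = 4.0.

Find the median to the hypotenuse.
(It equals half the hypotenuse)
Hypotenuse c = √(a² + b²) = √(259.21 + 16) = √275.21 ≈ 16.5895
Median to hypotenuse = c/2 ≈ 16.5895/2 ≈ 8.29473

Median = 8.295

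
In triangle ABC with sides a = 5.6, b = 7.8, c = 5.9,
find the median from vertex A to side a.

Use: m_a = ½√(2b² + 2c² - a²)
m_a = ½√(2·7.8² + 2·5.9² − 5.6²) = ½√(2·60.84 + 2·34.81 − 31.36) = ½√(121.68 + 69.62 − 31.36) = ½√159.94
√159.94 ≈ 12.6467, so m_a ≈ 6.32337

m_a = 6.323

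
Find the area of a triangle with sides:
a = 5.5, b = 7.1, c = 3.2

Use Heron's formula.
s = (5.5 + 7.1 + 3.2)/2 = 15.8/2 = 7.9
s − a = 2.4, s − b = 0.8, s − c = 4.7
s(s−a)(s−b)(s−c) = 7.9·2.4·0.8·4.7 ≈ 71.2896
Area = √71.2896 ≈ 8.44332

Area = 8.443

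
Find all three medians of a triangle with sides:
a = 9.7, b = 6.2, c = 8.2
Median formula: m_a = ½√(2b² + 2c² − a²) (and cyclically). a² = 94.09, b² = 38.44, c² = 67.24.
m_a = ½√(2·38.44 + 2·67.24 − 94.09) = ½√117.27 ≈ ½·10.8291 ≈ 5.41456
m_b = ½√(2·94.09 + 2·67.24 − 38.44) = ½√284.22 ≈ ½·16.8588 ≈ 8.42941
m_c = ½√(2·94.09 + 2·38.44 − 67.24) = ½√197.82 ≈ ½·14.0648 ≈ 7.03242

m_a = 5.415, m_b = 8.429, m_c = 7.032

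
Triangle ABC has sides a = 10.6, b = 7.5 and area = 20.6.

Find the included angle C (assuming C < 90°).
Area = ½·a·b·sin(C)  ⇒  sin(C) = 2·Area/(a·b) = 2·20.6/(10.6·7.5) = 41.2/79.5 ≈ 0.518239
C = arcsin(0.518239) ≈ 31.2142° (taking the acute solution since C < 90°)

C = 31.21°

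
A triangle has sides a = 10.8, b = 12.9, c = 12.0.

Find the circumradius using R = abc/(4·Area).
First find the area with Heron's formula.
s = (10.8 + 12.9 + 12.0)/2 = 17.85
Area = √(s(s−a)(s−b)(s−c)) = √(17.85·7.05·4.95·5.85) ≈ √3644.08 ≈ 60.3663
abc = 10.8·12.9·12.0 = 1671.84
R = abc/(4·Area) ≈ 1671.84/(4·60.3663) = 1671.84/241.465 ≈ 6.92374

R = 6.924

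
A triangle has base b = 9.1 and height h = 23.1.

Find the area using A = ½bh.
A = ½·b·h = ½·9.1·23.1 = ½·210.21 = 105.105

Area = 105.105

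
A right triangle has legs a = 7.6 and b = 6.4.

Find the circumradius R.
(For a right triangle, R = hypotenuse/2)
Hypotenuse c = √(a² + b²) = √(57.76 + 40.96) = √98.72 ≈ 9.93579
R = c/2 ≈ 9.93579/2 ≈ 4.9679

R = 4.968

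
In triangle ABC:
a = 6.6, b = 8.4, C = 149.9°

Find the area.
Two sides and the included angle (SAS): A = ½·a·b·sin(C) = ½·6.6·8.4·sin(149.9°)
sin(149.9°) ≈ 0.501511
A ≈ ½·55.44·0.501511 = 27.72·0.501511 ≈ 13.9019

Area = 13.9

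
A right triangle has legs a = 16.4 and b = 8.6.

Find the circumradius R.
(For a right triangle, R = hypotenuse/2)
Hypotenuse c = √(a² + b²) = √(268.96 + 73.96) = √342.92 ≈ 18.5181
R = c/2 ≈ 18.5181/2 ≈ 9.25905

R = 9.259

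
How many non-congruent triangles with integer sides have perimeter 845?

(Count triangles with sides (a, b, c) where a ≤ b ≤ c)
Let a ≤ b ≤ c with a + b + c = 845. The only binding inequality is a + b > c, i.e. 845 − c > c, so c < 845/2; and c ≥ 845/3 since c is the largest side.
So 282 ≤ c ≤ 422. For each c, b runs from ⌈(845 − c)/2⌉ up to c (then a = 845 − b − c satisfies 1 ≤ a ≤ b automatically), giving c − ⌈(845 − c)/2⌉ + 1 choices.
Summing over c: 1 + 3 + 4 + 6 + … + 210 + 211  (141 terms, c = 282, …, 422) = 14981
Check (closed form: nearest integer to p²/48 for even p, (p+3)²/48 for odd p): (845+3)²/48 = 848²/48 = 719104/48 ≈ 14981.33 → 14981

14981 triangles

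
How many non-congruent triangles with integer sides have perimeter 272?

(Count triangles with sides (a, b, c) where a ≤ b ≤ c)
Let a ≤ b ≤ c with a + b + c = 272. The only binding inequality is a + b > c, i.e. 272 − c > c, so c < 272/2; and c ≥ 272/3 since c is the largest side.
So 91 ≤ c ≤ 135. For each c, b runs from ⌈(272 − c)/2⌉ up to c (then a = 272 − b − c satisfies 1 ≤ a ≤ b automatically), giving c − ⌈(272 − c)/2⌉ + 1 choices.
Summing over c: 1 + 3 + 4 + 6 + … + 66 + 67  (45 terms, c = 91, …, 135) = 1541
Check (closed form: nearest integer to p²/48 for even p, (p+3)²/48 for odd p): 272²/48 = 73984/48 ≈ 1541.33 → 1541

1541 triangles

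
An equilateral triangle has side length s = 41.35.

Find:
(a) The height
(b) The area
(a) The height splits the triangle into two 30-60-90 halves: h = s·√3/2 = 41.35·1.73205/2 ≈ 71.6203/2 ≈ 35.8102
(b) Area = (√3/4)·s² = (√3/4)·41.35² = (√3/4)·1709.8225 ≈ 0.433013·1709.8225 ≈ 740.375

Height = 35.81, Area = 740.4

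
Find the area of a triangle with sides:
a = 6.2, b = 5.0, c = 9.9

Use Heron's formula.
s = (6.2 + 5.0 + 9.9)/2 = 21.1/2 = 10.55
s − a = 4.35, s − b = 5.55, s − c = 0.65
s(s−a)(s−b)(s−c) = 10.55·4.35·5.55·0.65 ≈ 165.557
Area = √165.557 ≈ 12.8669

Area = 12.87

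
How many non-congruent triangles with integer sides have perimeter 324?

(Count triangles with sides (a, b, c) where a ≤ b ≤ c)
Let a ≤ b ≤ c with a + b + c = 324. The only binding inequality is a + b > c, i.e. 324 − c > c, so c < 324/2; and c ≥ 324/3 since c is the largest side.
So 108 ≤ c ≤ 161. For each c, b runs from ⌈(324 − c)/2⌉ up to c (then a = 324 − b − c satisfies 1 ≤ a ≤ b automatically), giving c − ⌈(324 − c)/2⌉ + 1 choices.
Summing over c: 1 + 2 + 4 + 5 + … + 79 + 80  (54 terms, c = 108, …, 161) = 2187
Check (closed form: nearest integer to p²/48 for even p, (p+3)²/48 for odd p): 324²/48 = 104976/48 ≈ 2187.00 → 2187

2187 triangles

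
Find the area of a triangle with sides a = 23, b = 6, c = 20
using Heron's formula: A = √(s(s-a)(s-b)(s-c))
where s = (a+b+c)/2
s = (23 + 6 + 20)/2 = 49/2 = 24.5
s − a = 1.5, s − b = 18.5, s − c = 4.5
s(s−a)(s−b)(s−c) = 24.5·1.5·18.5·4.5 = 3059.4375
Area = √3059.4375 ≈ 55.3122

s = 24.5, Area = 55.31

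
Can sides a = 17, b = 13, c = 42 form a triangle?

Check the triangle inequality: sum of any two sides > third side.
a + b vs c: 17 + 13 = 30 ≤ 42  ✗
a + c vs b: 17 + 42 = 59 > 13  ✓
b + c vs a: 13 + 42 = 55 > 17  ✓

No: 17 + 13 = 30 is not > 42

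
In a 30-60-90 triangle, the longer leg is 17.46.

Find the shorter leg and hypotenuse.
In a 30-60-90 triangle the sides are in ratio 1 : √3 : 2, so short leg = long leg/√3 and hypotenuse = 2·(short leg).
Short leg = 17.46/√3 ≈ 17.46/1.73205 ≈ 10.0805
Hypotenuse = 2·10.0805 ≈ 20.1611

Short leg = 10.08, Hypotenuse = 20.16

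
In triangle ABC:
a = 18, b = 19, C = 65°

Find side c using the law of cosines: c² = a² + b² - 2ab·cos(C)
c² = 18² + 19² − 2·18·19·cos(65°)
cos(65°) ≈ 0.422618
c² ≈ 324 + 361 − 684·(0.422618) ≈ 685 − 289.071 ≈ 395.929
c ≈ √395.929 ≈ 19.898

c = 19.9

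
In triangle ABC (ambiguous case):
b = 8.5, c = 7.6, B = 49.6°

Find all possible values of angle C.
b/sin(B) = c/sin(C)  ⇒  sin(C) = c·sin(B)/b = 7.6·sin(49.6°)/8.5
sin(49.6°) ≈ 0.761538
sin(C) ≈ 7.6·0.761538/8.5 ≈ 5.78769/8.5 ≈ 0.680905
Candidate 1: C₁ = arcsin(0.680905) ≈ 42.9144°  →  A = 180° − 49.6° − 42.9144° ≈ 87.4856° > 0, valid
Candidate 2: C₂ = 180° − C₁ ≈ 137.086°  →  A = 180° − 49.6° − 137.086° ≈ -6.6856° ≤ 0, not a valid triangle

C = 42.91° (one solution)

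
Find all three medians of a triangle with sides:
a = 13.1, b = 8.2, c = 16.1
Median formula: m_a = ½√(2b² + 2c² − a²) (and cyclically). a² = 171.61, b² = 67.24, c² = 259.21.
m_a = ½√(2·67.24 + 2·259.21 − 171.61) = ½√481.29 ≈ ½·21.9383 ≈ 10.9692
m_b = ½√(2·171.61 + 2·259.21 − 67.24) = ½√794.4 ≈ ½·28.1851 ≈ 14.0926
m_c = ½√(2·171.61 + 2·67.24 − 259.21) = ½√218.49 ≈ ½·14.7814 ≈ 7.3907

m_a = 10.97, m_b = 14.09, m_c = 7.391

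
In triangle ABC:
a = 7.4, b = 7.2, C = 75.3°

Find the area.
Two sides and the included angle (SAS): A = ½·a·b·sin(C) = ½·7.4·7.2·sin(75.3°)
sin(75.3°) ≈ 0.967268
A ≈ ½·53.28·0.967268 = 26.64·0.967268 ≈ 25.768

Area = 25.77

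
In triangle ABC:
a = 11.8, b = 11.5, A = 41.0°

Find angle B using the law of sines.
a/sin(A) = b/sin(B)  ⇒  sin(B) = b·sin(A)/a = 11.5·sin(41.0°)/11.8
sin(41.0°) ≈ 0.656059
sin(B) ≈ 11.5·0.656059/11.8 ≈ 7.54468/11.8 ≈ 0.63938
B = arcsin(0.63938) ≈ 39.7456°
(Since b ≤ a we need B ≤ A, so the obtuse alternative 180° − 39.7456° ≈ 140.254° is rejected.)

B = 39.75°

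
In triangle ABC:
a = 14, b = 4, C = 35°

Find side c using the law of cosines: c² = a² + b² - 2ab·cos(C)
c² = 14² + 4² − 2·14·4·cos(35°)
cos(35°) ≈ 0.819152
c² ≈ 196 + 16 − 112·(0.819152) ≈ 212 − 91.745 ≈ 120.255
c ≈ √120.255 ≈ 10.9661

c = 10.97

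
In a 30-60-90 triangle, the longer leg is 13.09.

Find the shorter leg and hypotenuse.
In a 30-60-90 triangle the sides are in ratio 1 : √3 : 2, so short leg = long leg/√3 and hypotenuse = 2·(short leg).
Short leg = 13.09/√3 ≈ 13.09/1.73205 ≈ 7.55752
Hypotenuse = 2·7.55752 ≈ 15.115

Short leg = 7.558, Hypotenuse = 15.12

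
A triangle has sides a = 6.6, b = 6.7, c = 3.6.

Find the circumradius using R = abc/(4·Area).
First find the area with Heron's formula.
s = (6.6 + 6.7 + 3.6)/2 = 8.45
Area = √(s(s−a)(s−b)(s−c)) = √(8.45·1.85·1.75·4.85) ≈ √132.681 ≈ 11.5187
abc = 6.6·6.7·3.6 = 159.192
R = abc/(4·Area) ≈ 159.192/(4·11.5187) = 159.192/46.0749 ≈ 3.45507

R = 3.455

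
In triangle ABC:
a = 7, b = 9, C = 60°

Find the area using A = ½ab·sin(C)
A = ½·a·b·sin(C) = ½·7·9·sin(60°)
sin(60°) ≈ 0.866025
A ≈ ½·63·0.866025 = 31.5·0.866025 ≈ 27.2798

Area = 27.28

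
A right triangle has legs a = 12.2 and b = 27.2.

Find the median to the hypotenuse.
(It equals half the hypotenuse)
Hypotenuse c = √(a² + b²) = √(148.84 + 739.84) = √888.68 ≈ 29.8107
Median to hypotenuse = c/2 ≈ 29.8107/2 ≈ 14.9054

Median = 14.91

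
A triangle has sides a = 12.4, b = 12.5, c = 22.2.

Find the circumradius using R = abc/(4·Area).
First find the area with Heron's formula.
s = (12.4 + 12.5 + 22.2)/2 = 23.55
Area = √(s(s−a)(s−b)(s−c)) = √(23.55·11.15·11.05·1.35) ≈ √3917.07 ≈ 62.5865
abc = 12.4·12.5·22.2 = 3441
R = abc/(4·Area) ≈ 3441/(4·62.5865) = 3441/250.346 ≈ 13.745

R = 13.74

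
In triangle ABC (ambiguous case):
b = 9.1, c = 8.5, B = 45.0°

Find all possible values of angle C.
b/sin(B) = c/sin(C)  ⇒  sin(C) = c·sin(B)/b = 8.5·sin(45.0°)/9.1
sin(45.0°) ≈ 0.707107
sin(C) ≈ 8.5·0.707107/9.1 ≈ 6.01041/9.1 ≈ 0.660484
Candidate 1: C₁ = arcsin(0.660484) ≈ 41.3368°  →  A = 180° − 45.0° − 41.3368° ≈ 93.6632° > 0, valid
Candidate 2: C₂ = 180° − C₁ ≈ 138.663°  →  A = 180° − 45.0° − 138.663° ≈ -3.6632° ≤ 0, not a valid triangle

C = 41.34° (one solution)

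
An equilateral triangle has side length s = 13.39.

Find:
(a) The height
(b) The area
(a) The height splits the triangle into two 30-60-90 halves: h = s·√3/2 = 13.39·1.73205/2 ≈ 23.1922/2 ≈ 11.5961
(b) Area = (√3/4)·s² = (√3/4)·13.39² = (√3/4)·179.2921 ≈ 0.433013·179.2921 ≈ 77.6358

Height = 11.6, Area = 77.64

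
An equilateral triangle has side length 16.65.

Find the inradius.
r = Area/s with s the semi-perimeter.
Area = (√3/4)·16.65² = (√3/4)·277.2225 ≈ 0.433013·277.2225 ≈ 120.041
s = 3·16.65/2 = 24.975
r ≈ 120.041/24.975 ≈ 4.80644
(Equivalently r = side/(2√3) = 16.65/3.4641 ≈ 4.80644.)

r = 4.806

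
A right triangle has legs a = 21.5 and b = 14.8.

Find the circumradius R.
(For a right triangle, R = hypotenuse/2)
Hypotenuse c = √(a² + b²) = √(462.25 + 219.04) = √681.29 ≈ 26.1015
R = c/2 ≈ 26.1015/2 ≈ 13.0508

R = 13.05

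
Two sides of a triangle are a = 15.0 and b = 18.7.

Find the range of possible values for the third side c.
Triangle inequality: |a − b| < c < a + b
|a − b| = |15.0 − 18.7| = 3.7
a + b = 15.0 + 18.7 = 33.7

3.7 < c < 33.7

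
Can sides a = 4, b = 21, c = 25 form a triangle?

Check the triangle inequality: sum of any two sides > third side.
a + b vs c: 4 + 21 = 25 ≤ 25  ✗
a + c vs b: 4 + 25 = 29 > 21  ✓
b + c vs a: 21 + 25 = 46 > 4  ✓

No: 4 + 21 = 25 is not > 25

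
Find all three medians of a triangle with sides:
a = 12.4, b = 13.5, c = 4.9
Median formula: m_a = ½√(2b² + 2c² − a²) (and cyclically). a² = 153.76, b² = 182.25, c² = 24.01.
m_a = ½√(2·182.25 + 2·24.01 − 153.76) = ½√258.76 ≈ ½·16.086 ≈ 8.04301
m_b = ½√(2·153.76 + 2·24.01 − 182.25) = ½√173.29 ≈ ½·13.164 ≈ 6.58198
m_c = ½√(2·153.76 + 2·182.25 − 24.01) = ½√648.01 ≈ ½·25.456 ≈ 12.728

m_a = 8.043, m_b = 6.582, m_c = 12.73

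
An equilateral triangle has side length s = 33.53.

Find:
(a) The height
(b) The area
(a) The height splits the triangle into two 30-60-90 halves: h = s·√3/2 = 33.53·1.73205/2 ≈ 58.0757/2 ≈ 29.0378
(b) Area = (√3/4)·s² = (√3/4)·33.53² = (√3/4)·1124.2609 ≈ 0.433013·1124.2609 ≈ 486.819

Height = 29.04, Area = 486.8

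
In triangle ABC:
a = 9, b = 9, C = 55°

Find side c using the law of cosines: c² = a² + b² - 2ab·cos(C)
c² = 9² + 9² − 2·9·9·cos(55°)
cos(55°) ≈ 0.573576
c² ≈ 81 + 81 − 162·(0.573576) ≈ 162 − 92.9194 ≈ 69.0806
c ≈ √69.0806 ≈ 8.31148

c = 8.311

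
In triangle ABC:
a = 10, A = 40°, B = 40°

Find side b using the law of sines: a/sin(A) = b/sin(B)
a/sin(A) = b/sin(B)  ⇒  b = a·sin(B)/sin(A) = 10·sin(40°)/sin(40°)
sin(40°) ≈ 0.642788, sin(40°) ≈ 0.642788
b ≈ 10·0.642788/0.642788 ≈ 6.42788/0.642788 ≈ 10

b = 10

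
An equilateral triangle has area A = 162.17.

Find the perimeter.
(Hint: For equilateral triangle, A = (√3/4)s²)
A = (√3/4)s²  ⇒  s² = 4A/√3 = 4·162.17/√3 = 648.68/1.73205 ≈ 374.516
s ≈ √374.516 ≈ 19.3524
Perimeter = 3s ≈ 3·19.3524 ≈ 58.0572

Perimeter = 58.06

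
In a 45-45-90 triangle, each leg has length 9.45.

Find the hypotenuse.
In a 45-45-90 triangle the sides are in ratio 1 : 1 : √2, so hypotenuse = leg·√2.
Hypotenuse = 9.45·√2 ≈ 9.45·1.41421 ≈ 13.3643

Hypotenuse = 9.45√2 = 13.36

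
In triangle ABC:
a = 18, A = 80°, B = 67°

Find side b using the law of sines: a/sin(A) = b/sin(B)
a/sin(A) = b/sin(B)  ⇒  b = a·sin(B)/sin(A) = 18·sin(67°)/sin(80°)
sin(67°) ≈ 0.920505, sin(80°) ≈ 0.984808
b ≈ 18·0.920505/0.984808 ≈ 16.5691/0.984808 ≈ 16.8247

b = 16.82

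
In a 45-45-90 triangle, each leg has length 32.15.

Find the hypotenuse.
In a 45-45-90 triangle the sides are in ratio 1 : 1 : √2, so hypotenuse = leg·√2.
Hypotenuse = 32.15·√2 ≈ 32.15·1.41421 ≈ 45.467

Hypotenuse = 32.15√2 = 45.47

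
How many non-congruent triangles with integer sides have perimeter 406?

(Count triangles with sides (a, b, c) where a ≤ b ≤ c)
Let a ≤ b ≤ c with a + b + c = 406. The only binding inequality is a + b > c, i.e. 406 − c > c, so c < 406/2; and c ≥ 406/3 since c is the largest side.
So 136 ≤ c ≤ 202. For each c, b runs from ⌈(406 − c)/2⌉ up to c (then a = 406 − b − c satisfies 1 ≤ a ≤ b automatically), giving c − ⌈(406 − c)/2⌉ + 1 choices.
Summing over c: 2 + 3 + 5 + 6 + … + 99 + 101  (67 terms, c = 136, …, 202) = 3434
Check (closed form: nearest integer to p²/48 for even p, (p+3)²/48 for odd p): 406²/48 = 164836/48 ≈ 3434.08 → 3434

3434 triangles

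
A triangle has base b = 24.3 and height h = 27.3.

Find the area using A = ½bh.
A = ½·b·h = ½·24.3·27.3 = ½·663.39 = 331.695

Area = 331.695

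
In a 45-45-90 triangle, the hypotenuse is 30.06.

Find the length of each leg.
In a 45-45-90 triangle hypotenuse = leg·√2, so leg = hypotenuse/√2.
Leg = 30.06/√2 ≈ 30.06/1.41421 ≈ 21.2556

Each leg = 21.26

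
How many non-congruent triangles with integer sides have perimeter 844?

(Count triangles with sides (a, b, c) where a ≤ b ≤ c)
Let a ≤ b ≤ c with a + b + c = 844. The only binding inequality is a + b > c, i.e. 844 − c > c, so c < 844/2; and c ≥ 844/3 since c is the largest side.
So 282 ≤ c ≤ 421. For each c, b runs from ⌈(844 − c)/2⌉ up to c (then a = 844 − b − c satisfies 1 ≤ a ≤ b automatically), giving c − ⌈(844 − c)/2⌉ + 1 choices.
Summing over c: 2 + 3 + 5 + 6 + … + 209 + 210  (140 terms, c = 282, …, 421) = 14840
Check (closed form: nearest integer to p²/48 for even p, (p+3)²/48 for odd p): 844²/48 = 712336/48 ≈ 14840.33 → 14840

14840 triangles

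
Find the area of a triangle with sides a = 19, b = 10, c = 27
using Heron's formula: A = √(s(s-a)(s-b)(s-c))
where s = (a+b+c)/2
s = (19 + 10 + 27)/2 = 56/2 = 28
s − a = 9, s − b = 18, s − c = 1
s(s−a)(s−b)(s−c) = 28·9·18·1 = 4536
Area = √4536 ≈ 67.3498

s = 28.0, Area = 67.35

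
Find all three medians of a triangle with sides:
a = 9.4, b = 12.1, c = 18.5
Median formula: m_a = ½√(2b² + 2c² − a²) (and cyclically). a² = 88.36, b² = 146.41, c² = 342.25.
m_a = ½√(2·146.41 + 2·342.25 − 88.36) = ½√888.96 ≈ ½·29.8154 ≈ 14.9077
m_b = ½√(2·88.36 + 2·342.25 − 146.41) = ½√714.81 ≈ ½·26.7359 ≈ 13.368
m_c = ½√(2·88.36 + 2·146.41 − 342.25) = ½√127.29 ≈ ½·11.2823 ≈ 5.64114

m_a = 14.91, m_b = 13.37, m_c = 5.641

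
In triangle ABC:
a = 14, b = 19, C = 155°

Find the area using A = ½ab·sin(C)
A = ½·a·b·sin(C) = ½·14·19·sin(155°)
sin(155°) ≈ 0.422618
A ≈ ½·266·0.422618 = 133·0.422618 ≈ 56.2082

Area = 56.21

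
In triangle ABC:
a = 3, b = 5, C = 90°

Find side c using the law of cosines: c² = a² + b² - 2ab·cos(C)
c² = 3² + 5² − 2·3·5·cos(90°)
cos(90°) ≈ 0
c² ≈ 9 + 25 − 30·(0) ≈ 34 − 0 ≈ 34
c ≈ √34 ≈ 5.83095

c = 5.831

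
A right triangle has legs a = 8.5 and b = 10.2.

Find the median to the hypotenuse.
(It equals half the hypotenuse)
Hypotenuse c = √(a² + b²) = √(72.25 + 104.04) = √176.29 ≈ 13.2774
Median to hypotenuse = c/2 ≈ 13.2774/2 ≈ 6.63871

Median = 6.639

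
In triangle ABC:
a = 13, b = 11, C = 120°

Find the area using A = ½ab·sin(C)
A = ½·a·b·sin(C) = ½·13·11·sin(120°)
sin(120°) ≈ 0.866025
A ≈ ½·143·0.866025 = 71.5·0.866025 ≈ 61.9208

Area = 61.92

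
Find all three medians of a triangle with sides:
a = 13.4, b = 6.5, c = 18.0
Median formula: m_a = ½√(2b² + 2c² − a²) (and cyclically). a² = 179.56, b² = 42.25, c² = 324.
m_a = ½√(2·42.25 + 2·324 − 179.56) = ½√552.94 ≈ ½·23.5147 ≈ 11.7573
m_b = ½√(2·179.56 + 2·324 − 42.25) = ½√964.87 ≈ ½·31.0624 ≈ 15.5312
m_c = ½√(2·179.56 + 2·42.25 − 324) = ½√119.62 ≈ ½·10.9371 ≈ 5.46855

m_a = 11.76, m_b = 15.53, m_c = 5.469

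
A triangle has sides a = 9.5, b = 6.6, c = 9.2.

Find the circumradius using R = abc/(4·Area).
First find the area with Heron's formula.
s = (9.5 + 6.6 + 9.2)/2 = 12.65
Area = √(s(s−a)(s−b)(s−c)) = √(12.65·3.15·6.05·3.45) ≈ √831.717 ≈ 28.8395
abc = 9.5·6.6·9.2 = 576.84
R = abc/(4·Area) ≈ 576.84/(4·28.8395) = 576.84/115.358 ≈ 5.00043

R = 5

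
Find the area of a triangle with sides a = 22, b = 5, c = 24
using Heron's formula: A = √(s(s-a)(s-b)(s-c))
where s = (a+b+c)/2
s = (22 + 5 + 24)/2 = 51/2 = 25.5
s − a = 3.5, s − b = 20.5, s − c = 1.5
s(s−a)(s−b)(s−c) = 25.5·3.5·20.5·1.5 = 2744.4375
Area = √2744.4375 ≈ 52.3874

s = 25.5, Area = 52.39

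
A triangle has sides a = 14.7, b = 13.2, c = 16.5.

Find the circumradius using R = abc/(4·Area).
First find the area with Heron's formula.
s = (14.7 + 13.2 + 16.5)/2 = 22.2
Area = √(s(s−a)(s−b)(s−c)) = √(22.2·7.5·9·5.7) ≈ √8541.45 ≈ 92.42
abc = 14.7·13.2·16.5 = 3201.66
R = abc/(4·Area) ≈ 3201.66/(4·92.42) = 3201.66/369.68 ≈ 8.66063

R = 8.661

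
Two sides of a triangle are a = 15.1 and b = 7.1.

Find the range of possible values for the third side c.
Triangle inequality: |a − b| < c < a + b
|a − b| = |15.1 − 7.1| = 8
a + b = 15.1 + 7.1 = 22.2

8 < c < 22.2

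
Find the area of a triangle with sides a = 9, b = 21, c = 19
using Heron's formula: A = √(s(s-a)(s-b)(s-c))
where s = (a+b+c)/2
s = (9 + 21 + 19)/2 = 49/2 = 24.5
s − a = 15.5, s − b = 3.5, s − c = 5.5
s(s−a)(s−b)(s−c) = 24.5·15.5·3.5·5.5 = 7310.1875
Area = √7310.1875 ≈ 85.4996

s = 24.5, Area = 85.5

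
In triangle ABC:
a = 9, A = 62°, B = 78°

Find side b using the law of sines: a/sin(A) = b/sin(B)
a/sin(A) = b/sin(B)  ⇒  b = a·sin(B)/sin(A) = 9·sin(78°)/sin(62°)
sin(78°) ≈ 0.978148, sin(62°) ≈ 0.882948
b ≈ 9·0.978148/0.882948 ≈ 8.80333/0.882948 ≈ 9.97039

b = 9.97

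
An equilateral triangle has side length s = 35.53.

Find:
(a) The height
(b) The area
(a) The height splits the triangle into two 30-60-90 halves: h = s·√3/2 = 35.53·1.73205/2 ≈ 61.5398/2 ≈ 30.7699
(b) Area = (√3/4)·s² = (√3/4)·35.53² = (√3/4)·1262.3809 ≈ 0.433013·1262.3809 ≈ 546.627

Height = 30.77, Area = 546.6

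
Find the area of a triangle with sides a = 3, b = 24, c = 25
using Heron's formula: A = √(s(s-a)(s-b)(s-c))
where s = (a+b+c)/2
s = (3 + 24 + 25)/2 = 52/2 = 26
s − a = 23, s − b = 2, s − c = 1
s(s−a)(s−b)(s−c) = 26·23·2·1 = 1196
Area = √1196 ≈ 34.5832

s = 26.0, Area = 34.58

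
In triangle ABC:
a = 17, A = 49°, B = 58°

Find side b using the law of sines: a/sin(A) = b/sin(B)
a/sin(A) = b/sin(B)  ⇒  b = a·sin(B)/sin(A) = 17·sin(58°)/sin(49°)
sin(58°) ≈ 0.848048, sin(49°) ≈ 0.75471
b ≈ 17·0.848048/0.75471 ≈ 14.4168/0.75471 ≈ 19.1025

b = 19.1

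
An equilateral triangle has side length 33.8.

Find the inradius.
r = Area/s with s the semi-perimeter.
Area = (√3/4)·33.8² = (√3/4)·1142.44 ≈ 0.433013·1142.44 ≈ 494.691
s = 3·33.8/2 = 50.7
r ≈ 494.691/50.7 ≈ 9.75722
(Equivalently r = side/(2√3) = 33.8/3.4641 ≈ 9.75722.)

r = 9.757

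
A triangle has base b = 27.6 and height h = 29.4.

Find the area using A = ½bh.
A = ½·b·h = ½·27.6·29.4 = ½·811.44 = 405.72

Area = 405.72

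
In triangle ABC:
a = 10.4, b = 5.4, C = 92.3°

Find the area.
Two sides and the included angle (SAS): A = ½·a·b·sin(C) = ½·10.4·5.4·sin(92.3°)
sin(92.3°) ≈ 0.999194
A ≈ ½·56.16·0.999194 = 28.08·0.999194 ≈ 28.0574

Area = 28.06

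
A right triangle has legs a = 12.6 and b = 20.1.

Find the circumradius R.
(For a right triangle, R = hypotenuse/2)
Hypotenuse c = √(a² + b²) = √(158.76 + 404.01) = √562.77 ≈ 23.7228
R = c/2 ≈ 23.7228/2 ≈ 11.8614

R = 11.86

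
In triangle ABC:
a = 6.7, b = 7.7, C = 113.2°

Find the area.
Two sides and the included angle (SAS): A = ½·a·b·sin(C) = ½·6.7·7.7·sin(113.2°)
sin(113.2°) ≈ 0.919135
A ≈ ½·51.59·0.919135 = 25.795·0.919135 ≈ 23.7091

Area = 23.71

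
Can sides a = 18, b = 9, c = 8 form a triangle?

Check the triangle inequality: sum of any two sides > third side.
a + b vs c: 18 + 9 = 27 > 8  ✓
a + c vs b: 18 + 8 = 26 > 9  ✓
b + c vs a: 9 + 8 = 17 ≤ 18  ✗

No: 9 + 8 = 17 is not > 18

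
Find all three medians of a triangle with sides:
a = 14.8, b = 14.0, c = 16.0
Median formula: m_a = ½√(2b² + 2c² − a²) (and cyclically). a² = 219.04, b² = 196, c² = 256.
m_a = ½√(2·196 + 2·256 − 219.04) = ½√684.96 ≈ ½·26.1717 ≈ 13.0859
m_b = ½√(2·219.04 + 2·256 − 196) = ½√754.08 ≈ ½·27.4605 ≈ 13.7303
m_c = ½√(2·219.04 + 2·196 − 256) = ½√574.08 ≈ ½·23.96 ≈ 11.98

m_a = 13.09, m_b = 13.73, m_c = 11.98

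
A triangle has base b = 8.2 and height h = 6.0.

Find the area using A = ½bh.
A = ½·b·h = ½·8.2·6.0 = ½·49.2 = 24.6

Area = 24.6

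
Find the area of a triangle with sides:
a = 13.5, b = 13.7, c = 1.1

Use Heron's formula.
s = (13.5 + 13.7 + 1.1)/2 = 28.3/2 = 14.15
s − a = 0.65, s − b = 0.45, s − c = 13.05
s(s−a)(s−b)(s−c) = 14.15·0.65·0.45·13.05 ≈ 54.0123
Area = √54.0123 ≈ 7.34931

Area = 7.349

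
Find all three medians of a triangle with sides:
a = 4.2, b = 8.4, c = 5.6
Median formula: m_a = ½√(2b² + 2c² − a²) (and cyclically). a² = 17.64, b² = 70.56, c² = 31.36.
m_a = ½√(2·70.56 + 2·31.36 − 17.64) = ½√186.2 ≈ ½·13.6455 ≈ 6.82276
m_b = ½√(2·17.64 + 2·31.36 − 70.56) = ½√27.44 ≈ ½·5.23832 ≈ 2.61916
m_c = ½√(2·17.64 + 2·70.56 − 31.36) = ½√145.04 ≈ ½·12.0433 ≈ 6.02163

m_a = 6.823, m_b = 2.619, m_c = 6.022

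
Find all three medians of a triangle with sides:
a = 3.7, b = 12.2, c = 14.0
Median formula: m_a = ½√(2b² + 2c² − a²) (and cyclically). a² = 13.69, b² = 148.84, c² = 196.
m_a = ½√(2·148.84 + 2·196 − 13.69) = ½√675.99 ≈ ½·25.9998 ≈ 12.9999
m_b = ½√(2·13.69 + 2·196 − 148.84) = ½√270.54 ≈ ½·16.4481 ≈ 8.22405
m_c = ½√(2·13.69 + 2·148.84 − 196) = ½√129.06 ≈ ½·11.3605 ≈ 5.68023

m_a = 13, m_b = 8.224, m_c = 5.68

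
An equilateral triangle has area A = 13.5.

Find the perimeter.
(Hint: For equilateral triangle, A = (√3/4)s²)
A = (√3/4)s²  ⇒  s² = 4A/√3 = 4·13.5/√3 = 54/1.73205 ≈ 31.1769
s ≈ √31.1769 ≈ 5.58363
Perimeter = 3s ≈ 3·5.58363 ≈ 16.7509

Perimeter = 16.75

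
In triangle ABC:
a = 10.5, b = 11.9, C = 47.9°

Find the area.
Two sides and the included angle (SAS): A = ½·a·b·sin(C) = ½·10.5·11.9·sin(47.9°)
sin(47.9°) ≈ 0.741976
A ≈ ½·124.95·0.741976 = 62.475·0.741976 ≈ 46.3549

Area = 46.35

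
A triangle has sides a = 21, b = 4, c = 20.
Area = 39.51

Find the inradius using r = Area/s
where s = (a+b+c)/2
s = (21 + 4 + 20)/2 = 45/2 = 22.5
r = Area/s = 39.51/22.5 ≈ 1.756

r = 1.756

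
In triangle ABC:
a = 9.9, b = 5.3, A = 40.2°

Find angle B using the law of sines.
a/sin(A) = b/sin(B)  ⇒  sin(B) = b·sin(A)/a = 5.3·sin(40.2°)/9.9
sin(40.2°) ≈ 0.645458
sin(B) ≈ 5.3·0.645458/9.9 ≈ 3.42093/9.9 ≈ 0.345548
B = arcsin(0.345548) ≈ 20.2153°
(Since b ≤ a we need B ≤ A, so the obtuse alternative 180° − 20.2153° ≈ 159.785° is rejected.)

B = 20.22°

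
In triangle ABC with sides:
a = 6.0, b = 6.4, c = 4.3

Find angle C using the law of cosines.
c² = a² + b² − 2ab·cos(C)  ⇒  cos(C) = (a² + b² − c²)/(2ab)
cos(C) = (6.0² + 6.4² − 4.3²)/(2·6.0·6.4) = (36 + 40.96 − 18.49)/76.8 = 58.47/76.8 ≈ 0.761328
C = arccos(0.761328) ≈ 40.4186°

C = 40.42°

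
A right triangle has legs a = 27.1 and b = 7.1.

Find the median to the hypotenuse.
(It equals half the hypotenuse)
Hypotenuse c = √(a² + b²) = √(734.41 + 50.41) = √784.82 ≈ 28.0146
Median to hypotenuse = c/2 ≈ 28.0146/2 ≈ 14.0073

Median = 14.01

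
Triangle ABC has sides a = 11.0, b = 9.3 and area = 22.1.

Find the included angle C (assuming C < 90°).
Area = ½·a·b·sin(C)  ⇒  sin(C) = 2·Area/(a·b) = 2·22.1/(11.0·9.3) = 44.2/102.3 ≈ 0.432063
C = arcsin(0.432063) ≈ 25.5985° (taking the acute solution since C < 90°)

C = 25.6°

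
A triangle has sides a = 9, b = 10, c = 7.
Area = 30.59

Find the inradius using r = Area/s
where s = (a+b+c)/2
s = (9 + 10 + 7)/2 = 26/2 = 13
r = Area/s = 30.59/13 ≈ 2.35308

r = 2.353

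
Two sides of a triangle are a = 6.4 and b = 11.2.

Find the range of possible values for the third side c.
Triangle inequality: |a − b| < c < a + b
|a − b| = |6.4 − 11.2| = 4.8
a + b = 6.4 + 11.2 = 17.6

4.8 < c < 17.6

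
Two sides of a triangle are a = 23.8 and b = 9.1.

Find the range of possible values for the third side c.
Triangle inequality: |a − b| < c < a + b
|a − b| = |23.8 − 9.1| = 14.7
a + b = 23.8 + 9.1 = 32.9

14.7 < c < 32.9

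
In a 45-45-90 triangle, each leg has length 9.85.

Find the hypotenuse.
In a 45-45-90 triangle the sides are in ratio 1 : 1 : √2, so hypotenuse = leg·√2.
Hypotenuse = 9.85·√2 ≈ 9.85·1.41421 ≈ 13.93

Hypotenuse = 9.85√2 = 13.93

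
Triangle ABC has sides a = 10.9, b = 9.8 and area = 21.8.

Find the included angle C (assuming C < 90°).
Area = ½·a·b·sin(C)  ⇒  sin(C) = 2·Area/(a·b) = 2·21.8/(10.9·9.8) = 43.6/106.82 ≈ 0.408163
C = arcsin(0.408163) ≈ 24.0895° (taking the acute solution since C < 90°)

C = 24.09°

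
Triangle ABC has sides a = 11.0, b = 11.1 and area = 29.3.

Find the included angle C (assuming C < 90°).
Area = ½·a·b·sin(C)  ⇒  sin(C) = 2·Area/(a·b) = 2·29.3/(11.0·11.1) = 58.6/122.1 ≈ 0.479934
C = arcsin(0.479934) ≈ 28.6811° (taking the acute solution since C < 90°)

C = 28.68°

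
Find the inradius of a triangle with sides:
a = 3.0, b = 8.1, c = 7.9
r = Area/s where s is the semi-perimeter.
s = (3.0 + 8.1 + 7.9)/2 = 19/2 = 9.5
Area = √(s(s−a)(s−b)(s−c)) = √(9.5·6.5·1.4·1.6) ≈ √138.32 ≈ 11.761
r ≈ 11.761/9.5 ≈ 1.23799

r = 1.238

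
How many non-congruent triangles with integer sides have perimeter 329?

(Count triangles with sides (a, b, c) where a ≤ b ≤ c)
Let a ≤ b ≤ c with a + b + c = 329. The only binding inequality is a + b > c, i.e. 329 − c > c, so c < 329/2; and c ≥ 329/3 since c is the largest side.
So 110 ≤ c ≤ 164. For each c, b runs from ⌈(329 − c)/2⌉ up to c (then a = 329 − b − c satisfies 1 ≤ a ≤ b automatically), giving c − ⌈(329 − c)/2⌉ + 1 choices.
Summing over c: 1 + 3 + 4 + 6 + … + 81 + 82  (55 terms, c = 110, …, 164) = 2296
Check (closed form: nearest integer to p²/48 for even p, (p+3)²/48 for odd p): (329+3)²/48 = 332²/48 = 110224/48 ≈ 2296.33 → 2296

2296 triangles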